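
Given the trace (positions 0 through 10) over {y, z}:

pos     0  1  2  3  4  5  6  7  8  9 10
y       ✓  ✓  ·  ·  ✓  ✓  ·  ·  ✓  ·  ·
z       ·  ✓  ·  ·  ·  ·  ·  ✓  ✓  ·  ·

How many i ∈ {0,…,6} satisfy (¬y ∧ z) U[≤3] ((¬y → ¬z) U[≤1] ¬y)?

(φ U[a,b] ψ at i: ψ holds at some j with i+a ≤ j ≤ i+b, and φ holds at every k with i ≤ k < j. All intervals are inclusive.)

5

Evaluate at each i in [0,6]:
  i=0: ✗ (lhs fails at k=0 before rhs at j=1)
  i=1: ✓ (rhs at j=1)
  i=2: ✓ (rhs at j=2)
  i=3: ✓ (rhs at j=3)
  i=4: ✗ (lhs fails at k=4 before rhs at j=5)
  i=5: ✓ (rhs at j=5)
  i=6: ✓ (rhs at j=6)
Positions where it holds: {1, 2, 3, 5, 6} → 5.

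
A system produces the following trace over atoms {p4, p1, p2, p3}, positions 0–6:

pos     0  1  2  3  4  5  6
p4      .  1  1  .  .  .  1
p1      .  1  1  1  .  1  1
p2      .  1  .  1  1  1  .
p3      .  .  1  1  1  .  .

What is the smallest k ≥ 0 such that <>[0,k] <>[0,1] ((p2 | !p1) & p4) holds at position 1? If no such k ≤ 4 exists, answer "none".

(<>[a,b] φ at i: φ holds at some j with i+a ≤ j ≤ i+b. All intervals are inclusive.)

Scan j = 1,2,… for <>[0,1] ((p2 | !p1) & p4):
  j=1: holds
First hit at j=1, so smallest k = 1-1 = 0.

0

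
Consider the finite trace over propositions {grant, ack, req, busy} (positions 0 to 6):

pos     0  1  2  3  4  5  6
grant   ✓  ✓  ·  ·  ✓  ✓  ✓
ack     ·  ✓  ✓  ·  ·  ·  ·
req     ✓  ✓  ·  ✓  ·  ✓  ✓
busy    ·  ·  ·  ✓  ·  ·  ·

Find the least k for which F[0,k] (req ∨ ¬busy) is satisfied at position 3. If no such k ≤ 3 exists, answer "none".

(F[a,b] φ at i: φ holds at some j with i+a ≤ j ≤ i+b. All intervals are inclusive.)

0

Scan j = 3,4,… for (req ∨ ¬busy):
  j=3: holds
First hit at j=3, so smallest k = 3-3 = 0.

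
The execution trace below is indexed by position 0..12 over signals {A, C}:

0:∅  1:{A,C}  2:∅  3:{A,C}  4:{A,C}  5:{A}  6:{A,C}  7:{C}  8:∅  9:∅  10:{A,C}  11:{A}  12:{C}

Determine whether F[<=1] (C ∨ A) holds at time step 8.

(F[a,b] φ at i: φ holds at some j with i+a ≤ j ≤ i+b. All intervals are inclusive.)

Does not hold

Check (C ∨ A) at each j in [8,9]:
  j=8: false
  j=9: false
No position in the window satisfies it → formula fails.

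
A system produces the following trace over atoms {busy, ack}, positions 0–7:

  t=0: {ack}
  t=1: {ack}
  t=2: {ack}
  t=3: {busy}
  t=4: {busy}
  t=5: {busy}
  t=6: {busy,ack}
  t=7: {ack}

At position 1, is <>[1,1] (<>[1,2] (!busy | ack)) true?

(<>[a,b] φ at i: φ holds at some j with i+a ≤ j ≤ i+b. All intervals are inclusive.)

Check <>[1,2] (!busy | ack) at each j in [2,2]:
  j=2: fails (none in [3,4])
No position in the window satisfies it → formula fails.

No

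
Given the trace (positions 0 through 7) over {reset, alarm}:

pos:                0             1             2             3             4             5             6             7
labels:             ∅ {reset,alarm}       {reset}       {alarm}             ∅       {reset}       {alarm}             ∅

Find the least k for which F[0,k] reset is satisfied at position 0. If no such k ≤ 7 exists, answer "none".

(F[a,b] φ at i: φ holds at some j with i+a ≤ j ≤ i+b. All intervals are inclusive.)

Scan j = 0,1,… for reset:
  j=0: fails
  j=1: holds
First hit at j=1, so smallest k = 1-0 = 1.

1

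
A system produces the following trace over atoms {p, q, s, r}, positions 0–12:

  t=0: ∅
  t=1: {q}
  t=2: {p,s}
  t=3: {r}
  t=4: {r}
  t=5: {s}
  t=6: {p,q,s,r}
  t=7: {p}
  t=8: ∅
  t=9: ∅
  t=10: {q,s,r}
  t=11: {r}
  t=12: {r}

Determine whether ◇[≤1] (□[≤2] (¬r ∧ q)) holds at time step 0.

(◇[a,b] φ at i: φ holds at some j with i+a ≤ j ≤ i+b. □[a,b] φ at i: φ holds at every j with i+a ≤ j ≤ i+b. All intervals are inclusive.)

No

Check □[≤2] (¬r ∧ q) at each j in [0,1]:
  j=0: fails at 0
  j=1: fails at 2
No position in the window satisfies it → formula fails.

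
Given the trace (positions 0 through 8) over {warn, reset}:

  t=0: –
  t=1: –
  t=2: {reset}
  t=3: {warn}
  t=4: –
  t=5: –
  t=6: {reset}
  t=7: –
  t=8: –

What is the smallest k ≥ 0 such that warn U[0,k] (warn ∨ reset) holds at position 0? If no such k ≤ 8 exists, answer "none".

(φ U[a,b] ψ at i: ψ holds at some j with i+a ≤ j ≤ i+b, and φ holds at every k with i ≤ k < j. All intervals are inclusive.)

none

Need earliest j ≥ 0 with (warn ∨ reset), and warn at every k in [0,j-1].
  j=0: rhs fails.
  j=1: rhs fails.
  j=2: rhs holds but lhs fails at k=0.
  j=3: rhs holds but lhs fails at k=0.
  j=4: rhs fails.
  j=5: rhs fails.
  j=6: rhs holds but lhs fails at k=0.
  j=7: rhs fails.
  j=8: rhs fails.
No witness within the range → none.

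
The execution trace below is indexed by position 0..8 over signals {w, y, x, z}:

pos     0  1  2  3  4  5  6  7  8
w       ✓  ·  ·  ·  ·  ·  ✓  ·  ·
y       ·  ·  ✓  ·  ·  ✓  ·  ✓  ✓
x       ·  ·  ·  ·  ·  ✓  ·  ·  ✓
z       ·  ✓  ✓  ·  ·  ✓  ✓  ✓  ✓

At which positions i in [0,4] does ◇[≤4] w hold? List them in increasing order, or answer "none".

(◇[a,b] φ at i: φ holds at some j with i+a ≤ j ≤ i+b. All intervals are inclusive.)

0, 2, 3, 4

Evaluate at each i in [0,4]:
  i=0: ✓ (witness j=0)
  i=1: ✗ (none in [1,5])
  i=2: ✓ (witness j=6)
  i=3: ✓ (witness j=6)
  i=4: ✓ (witness j=6)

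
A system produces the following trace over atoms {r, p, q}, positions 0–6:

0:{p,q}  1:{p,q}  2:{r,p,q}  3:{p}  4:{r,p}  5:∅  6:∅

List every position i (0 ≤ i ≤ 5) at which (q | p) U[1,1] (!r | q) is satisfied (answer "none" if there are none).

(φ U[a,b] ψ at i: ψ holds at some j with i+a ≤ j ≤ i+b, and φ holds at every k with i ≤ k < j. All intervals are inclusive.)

0, 1, 2, 4

Evaluate at each i in [0,5]:
  i=0: ✓ (rhs at j=1; lhs holds on [0,0])
  i=1: ✓ (rhs at j=2; lhs holds on [1,1])
  i=2: ✓ (rhs at j=3; lhs holds on [2,2])
  i=3: ✗ (no rhs in [4,4])
  i=4: ✓ (rhs at j=5; lhs holds on [4,4])
  i=5: ✗ (lhs fails at k=5 before rhs at j=6)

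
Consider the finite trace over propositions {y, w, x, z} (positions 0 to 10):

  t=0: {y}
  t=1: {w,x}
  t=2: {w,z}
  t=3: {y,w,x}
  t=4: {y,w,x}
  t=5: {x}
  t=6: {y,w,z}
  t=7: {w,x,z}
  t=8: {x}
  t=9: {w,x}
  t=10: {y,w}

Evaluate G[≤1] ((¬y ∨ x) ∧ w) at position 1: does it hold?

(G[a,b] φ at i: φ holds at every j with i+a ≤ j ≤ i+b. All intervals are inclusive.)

Check ((¬y ∨ x) ∧ w) at every j in [1,2]:
  j=1: true
  j=2: true
All positions satisfy it → formula holds.

True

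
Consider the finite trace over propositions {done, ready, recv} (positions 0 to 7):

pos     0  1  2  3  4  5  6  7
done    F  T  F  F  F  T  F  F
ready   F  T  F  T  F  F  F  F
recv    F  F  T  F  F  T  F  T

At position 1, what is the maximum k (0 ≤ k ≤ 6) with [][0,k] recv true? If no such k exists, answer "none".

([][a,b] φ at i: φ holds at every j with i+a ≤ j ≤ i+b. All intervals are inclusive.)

none

recv must hold from j=1 onward; find where it first fails.
  j=1: fails → no k works.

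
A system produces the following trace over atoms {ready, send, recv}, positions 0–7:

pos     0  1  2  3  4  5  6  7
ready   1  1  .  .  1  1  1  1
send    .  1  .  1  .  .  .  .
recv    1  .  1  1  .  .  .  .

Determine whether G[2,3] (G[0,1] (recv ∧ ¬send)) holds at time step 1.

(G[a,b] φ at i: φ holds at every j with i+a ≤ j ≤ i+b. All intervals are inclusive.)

Check G[0,1] (recv ∧ ¬send) at every j in [3,4]:
  j=3: fails at 3
  j=4: fails at 4
Fails at j=3 → formula fails.

False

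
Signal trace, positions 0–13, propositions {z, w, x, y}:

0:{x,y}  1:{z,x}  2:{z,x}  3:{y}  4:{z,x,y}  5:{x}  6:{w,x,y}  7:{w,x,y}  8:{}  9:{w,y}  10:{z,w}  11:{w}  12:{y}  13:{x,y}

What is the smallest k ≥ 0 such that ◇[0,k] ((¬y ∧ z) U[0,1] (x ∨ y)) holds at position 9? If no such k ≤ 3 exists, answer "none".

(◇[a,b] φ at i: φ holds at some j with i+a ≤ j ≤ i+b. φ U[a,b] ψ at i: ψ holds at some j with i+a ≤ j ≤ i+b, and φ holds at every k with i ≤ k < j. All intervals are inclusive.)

0

Scan j = 9,10,… for ((¬y ∧ z) U[0,1] (x ∨ y)):
  j=9: holds
First hit at j=9, so smallest k = 9-9 = 0.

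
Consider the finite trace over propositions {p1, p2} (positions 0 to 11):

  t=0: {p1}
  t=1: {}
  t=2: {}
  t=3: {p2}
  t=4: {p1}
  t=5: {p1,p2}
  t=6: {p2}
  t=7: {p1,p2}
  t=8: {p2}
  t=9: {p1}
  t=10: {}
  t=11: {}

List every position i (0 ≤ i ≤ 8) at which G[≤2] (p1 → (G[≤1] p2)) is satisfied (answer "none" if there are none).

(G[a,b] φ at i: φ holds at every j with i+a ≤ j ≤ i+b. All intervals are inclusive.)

1, 5, 6

Evaluate at each i in [0,8]:
  i=0: ✗ (fails at j=0)
  i=1: ✓ (all of [1,3])
  i=2: ✗ (fails at j=4)
  i=3: ✗ (fails at j=4)
  i=4: ✗ (fails at j=4)
  i=5: ✓ (all of [5,7])
  i=6: ✓ (all of [6,8])
  i=7: ✗ (fails at j=9)
  i=8: ✗ (fails at j=9)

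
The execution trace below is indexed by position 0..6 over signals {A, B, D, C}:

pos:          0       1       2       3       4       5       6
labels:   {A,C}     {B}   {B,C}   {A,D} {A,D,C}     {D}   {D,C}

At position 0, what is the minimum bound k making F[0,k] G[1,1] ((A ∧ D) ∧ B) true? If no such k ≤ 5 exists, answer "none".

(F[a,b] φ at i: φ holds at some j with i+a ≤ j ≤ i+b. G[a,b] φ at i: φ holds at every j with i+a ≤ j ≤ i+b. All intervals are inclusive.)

Scan j = 0,1,… for G[1,1] ((A ∧ D) ∧ B):
  j=0: fails
  j=1: fails
  j=2: fails
  j=3: fails
  j=4: fails
  j=5: fails
No j in [0,5] satisfies it → none.

none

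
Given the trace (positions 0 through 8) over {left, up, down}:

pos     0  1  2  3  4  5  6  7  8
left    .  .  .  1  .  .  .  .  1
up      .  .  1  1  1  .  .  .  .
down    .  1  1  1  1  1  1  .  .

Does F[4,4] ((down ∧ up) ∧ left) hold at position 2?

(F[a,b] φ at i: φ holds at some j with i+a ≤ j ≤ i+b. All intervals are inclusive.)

Check ((down ∧ up) ∧ left) at each j in [6,6]:
  j=6: false
No position in the window satisfies it → formula fails.

False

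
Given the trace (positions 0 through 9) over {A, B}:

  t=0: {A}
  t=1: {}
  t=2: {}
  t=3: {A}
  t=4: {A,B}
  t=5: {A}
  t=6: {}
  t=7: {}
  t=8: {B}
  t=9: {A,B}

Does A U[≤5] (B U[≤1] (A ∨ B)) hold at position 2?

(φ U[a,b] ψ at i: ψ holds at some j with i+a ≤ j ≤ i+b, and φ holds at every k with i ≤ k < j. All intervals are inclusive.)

Need some j in [2,7] with (B U[≤1] (A ∨ B)), and A at every k in [2,j-1].
  j=2: (B U[≤1] (A ∨ B)) — fails.
  j=3: (B U[≤1] (A ∨ B)) holds, but A fails at k=2 → not this j.
  j=4: (B U[≤1] (A ∨ B)) holds, but A fails at k=2 → not this j.
  j=5: (B U[≤1] (A ∨ B)) holds, but A fails at k=2 → not this j.
  j=6: (B U[≤1] (A ∨ B)) — fails.
  j=7: (B U[≤1] (A ∨ B)) — fails.
No j in the window works → until fails.

No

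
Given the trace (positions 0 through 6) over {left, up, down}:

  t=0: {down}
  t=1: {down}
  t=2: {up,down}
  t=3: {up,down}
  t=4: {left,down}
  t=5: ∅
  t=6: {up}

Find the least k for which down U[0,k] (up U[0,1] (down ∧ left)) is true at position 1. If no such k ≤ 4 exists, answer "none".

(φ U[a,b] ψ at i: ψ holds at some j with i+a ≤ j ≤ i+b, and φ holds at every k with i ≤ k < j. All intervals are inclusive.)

Need earliest j ≥ 1 with (up U[0,1] (down ∧ left)), and down at every k in [1,j-1].
  j=1: rhs fails.
  j=2: rhs fails.
  j=3: rhs holds; lhs holds on [1,2]. k = 2.

2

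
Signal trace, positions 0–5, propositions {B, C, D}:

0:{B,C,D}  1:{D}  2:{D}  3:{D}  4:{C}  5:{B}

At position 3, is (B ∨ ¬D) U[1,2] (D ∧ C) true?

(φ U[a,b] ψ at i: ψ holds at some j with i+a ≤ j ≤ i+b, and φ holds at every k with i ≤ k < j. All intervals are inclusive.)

Need some j in [4,5] with (D ∧ C), and (B ∨ ¬D) at every k in [3,j-1].
  j=4: (D ∧ C) false.
  j=5: (D ∧ C) false.
No j in the window works → until fails.

False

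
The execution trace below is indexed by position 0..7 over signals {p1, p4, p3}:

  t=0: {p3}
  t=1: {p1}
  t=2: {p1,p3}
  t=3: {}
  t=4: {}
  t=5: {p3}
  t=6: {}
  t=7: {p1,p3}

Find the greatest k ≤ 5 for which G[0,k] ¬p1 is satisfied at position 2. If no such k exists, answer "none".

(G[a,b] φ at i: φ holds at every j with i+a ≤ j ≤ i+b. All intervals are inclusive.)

¬p1 must hold from j=2 onward; find where it first fails.
  j=2: fails → no k works.

none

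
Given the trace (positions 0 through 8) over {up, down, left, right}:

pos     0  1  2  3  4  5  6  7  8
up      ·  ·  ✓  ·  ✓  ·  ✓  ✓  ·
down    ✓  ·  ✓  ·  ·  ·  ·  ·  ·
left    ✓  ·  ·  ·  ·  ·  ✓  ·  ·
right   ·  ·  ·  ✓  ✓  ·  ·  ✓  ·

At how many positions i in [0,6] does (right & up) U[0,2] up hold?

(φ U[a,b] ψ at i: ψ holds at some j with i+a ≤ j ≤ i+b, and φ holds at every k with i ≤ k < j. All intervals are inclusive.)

3

Evaluate at each i in [0,6]:
  i=0: ✗ (lhs fails at k=0 before rhs at j=2)
  i=1: ✗ (lhs fails at k=1 before rhs at j=2)
  i=2: ✓ (rhs at j=2)
  i=3: ✗ (lhs fails at k=3 before rhs at j=4)
  i=4: ✓ (rhs at j=4)
  i=5: ✗ (lhs fails at k=5 before rhs at j=6)
  i=6: ✓ (rhs at j=6)
Positions where it holds: {2, 4, 6} → 3.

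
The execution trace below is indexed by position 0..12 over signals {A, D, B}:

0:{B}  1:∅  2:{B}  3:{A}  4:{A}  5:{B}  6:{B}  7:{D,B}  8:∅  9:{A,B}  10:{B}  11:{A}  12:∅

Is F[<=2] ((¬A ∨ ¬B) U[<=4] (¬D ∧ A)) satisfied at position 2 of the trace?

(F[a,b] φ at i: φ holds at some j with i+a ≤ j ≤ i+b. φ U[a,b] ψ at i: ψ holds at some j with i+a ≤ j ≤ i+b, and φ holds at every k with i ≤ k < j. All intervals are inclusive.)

Yes

Check ((¬A ∨ ¬B) U[<=4] (¬D ∧ A)) at each j in [2,4]:
  j=2: holds
  j=3: holds
  j=4: holds
Found at j=2 → formula holds.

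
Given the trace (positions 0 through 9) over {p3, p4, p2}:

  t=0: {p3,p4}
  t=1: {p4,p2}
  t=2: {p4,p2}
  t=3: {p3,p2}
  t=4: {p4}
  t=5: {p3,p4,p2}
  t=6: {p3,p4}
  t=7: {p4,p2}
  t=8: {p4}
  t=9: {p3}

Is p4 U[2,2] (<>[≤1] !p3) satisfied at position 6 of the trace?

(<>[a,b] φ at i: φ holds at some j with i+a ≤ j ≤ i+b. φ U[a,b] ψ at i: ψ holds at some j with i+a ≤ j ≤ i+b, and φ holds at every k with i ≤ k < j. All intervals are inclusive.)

True

Need some j in [8,8] with <>[≤1] !p3, and p4 at every k in [6,j-1].
  j=8: <>[≤1] !p3 holds; p4 holds at every k in [6,7] → satisfied.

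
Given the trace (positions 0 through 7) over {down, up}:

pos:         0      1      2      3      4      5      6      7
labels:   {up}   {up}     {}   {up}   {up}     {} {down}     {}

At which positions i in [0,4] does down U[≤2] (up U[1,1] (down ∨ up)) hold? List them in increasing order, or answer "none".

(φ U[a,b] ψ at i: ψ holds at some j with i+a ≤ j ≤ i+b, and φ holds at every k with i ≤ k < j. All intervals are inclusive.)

Evaluate at each i in [0,4]:
  i=0: ✓ (rhs at j=0)
  i=1: ✗ (lhs fails at k=1 before rhs at j=3)
  i=2: ✗ (lhs fails at k=2 before rhs at j=3)
  i=3: ✓ (rhs at j=3)
  i=4: ✗ (no rhs in [4,6])

0, 3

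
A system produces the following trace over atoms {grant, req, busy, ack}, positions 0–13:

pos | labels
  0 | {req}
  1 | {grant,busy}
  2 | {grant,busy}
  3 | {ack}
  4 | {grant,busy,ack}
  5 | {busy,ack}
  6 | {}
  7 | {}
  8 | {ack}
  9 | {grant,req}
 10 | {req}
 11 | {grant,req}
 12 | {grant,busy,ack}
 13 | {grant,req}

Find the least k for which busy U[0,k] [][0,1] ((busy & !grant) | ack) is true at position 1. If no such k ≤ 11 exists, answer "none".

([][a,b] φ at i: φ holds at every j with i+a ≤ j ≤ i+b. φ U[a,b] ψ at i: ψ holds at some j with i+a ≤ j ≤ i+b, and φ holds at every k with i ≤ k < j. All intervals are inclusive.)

Need earliest j ≥ 1 with [][0,1] ((busy & !grant) | ack), and busy at every k in [1,j-1].
  j=1: rhs fails.
  j=2: rhs fails.
  j=3: rhs holds; lhs holds on [1,2]. k = 2.

2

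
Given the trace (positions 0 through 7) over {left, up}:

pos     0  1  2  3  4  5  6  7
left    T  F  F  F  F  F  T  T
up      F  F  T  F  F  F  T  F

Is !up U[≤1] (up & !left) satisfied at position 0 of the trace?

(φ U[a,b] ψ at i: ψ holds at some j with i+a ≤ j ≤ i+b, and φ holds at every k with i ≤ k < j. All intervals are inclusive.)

False

Need some j in [0,1] with (up & !left), and !up at every k in [0,j-1].
  j=0: (up & !left) false.
  j=1: (up & !left) false.
No j in the window works → until fails.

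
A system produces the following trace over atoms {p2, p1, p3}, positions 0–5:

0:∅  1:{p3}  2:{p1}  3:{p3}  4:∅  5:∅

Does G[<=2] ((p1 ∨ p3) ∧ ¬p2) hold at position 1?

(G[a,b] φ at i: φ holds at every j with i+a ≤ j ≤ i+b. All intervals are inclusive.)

Check ((p1 ∨ p3) ∧ ¬p2) at every j in [1,3]:
  j=1: true
  j=2: true
  j=3: true
All positions satisfy it → formula holds.

Yes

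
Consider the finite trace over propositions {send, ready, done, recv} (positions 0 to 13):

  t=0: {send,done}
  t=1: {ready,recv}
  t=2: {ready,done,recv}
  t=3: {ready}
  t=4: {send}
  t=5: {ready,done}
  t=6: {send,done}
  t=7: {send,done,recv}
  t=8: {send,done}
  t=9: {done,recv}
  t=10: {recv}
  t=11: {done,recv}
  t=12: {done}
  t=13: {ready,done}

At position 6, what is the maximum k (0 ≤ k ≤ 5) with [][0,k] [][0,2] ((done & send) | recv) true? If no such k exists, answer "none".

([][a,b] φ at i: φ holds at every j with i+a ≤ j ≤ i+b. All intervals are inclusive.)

[][0,2] ((done & send) | recv) must hold from j=6 onward; find where it first fails.
  j=6: holds
  j=7: holds
  j=8: holds
  j=9: holds
  j=10: fails
Holds on [6,9], so largest k = 3.

3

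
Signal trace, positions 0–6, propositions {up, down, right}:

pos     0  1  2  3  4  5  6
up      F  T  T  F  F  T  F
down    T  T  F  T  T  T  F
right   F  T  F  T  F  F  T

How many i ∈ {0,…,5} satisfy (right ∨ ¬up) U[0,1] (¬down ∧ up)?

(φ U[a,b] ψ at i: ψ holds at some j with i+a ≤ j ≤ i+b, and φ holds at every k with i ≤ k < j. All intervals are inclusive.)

Evaluate at each i in [0,5]:
  i=0: ✗ (no rhs in [0,1])
  i=1: ✓ (rhs at j=2; lhs holds on [1,1])
  i=2: ✓ (rhs at j=2)
  i=3: ✗ (no rhs in [3,4])
  i=4: ✗ (no rhs in [4,5])
  i=5: ✗ (no rhs in [5,6])
Positions where it holds: {1, 2} → 2.

2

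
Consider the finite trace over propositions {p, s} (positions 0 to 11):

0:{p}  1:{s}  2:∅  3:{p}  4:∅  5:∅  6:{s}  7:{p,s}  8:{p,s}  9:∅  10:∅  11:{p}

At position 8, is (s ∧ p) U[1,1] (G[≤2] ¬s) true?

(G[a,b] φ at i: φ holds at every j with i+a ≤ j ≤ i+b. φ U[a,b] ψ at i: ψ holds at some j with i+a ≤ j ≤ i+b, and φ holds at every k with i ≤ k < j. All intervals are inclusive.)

Yes

Need some j in [9,9] with G[≤2] ¬s, and (s ∧ p) at every k in [8,j-1].
  j=9: G[≤2] ¬s holds; (s ∧ p) holds at every k in [8,8] → satisfied.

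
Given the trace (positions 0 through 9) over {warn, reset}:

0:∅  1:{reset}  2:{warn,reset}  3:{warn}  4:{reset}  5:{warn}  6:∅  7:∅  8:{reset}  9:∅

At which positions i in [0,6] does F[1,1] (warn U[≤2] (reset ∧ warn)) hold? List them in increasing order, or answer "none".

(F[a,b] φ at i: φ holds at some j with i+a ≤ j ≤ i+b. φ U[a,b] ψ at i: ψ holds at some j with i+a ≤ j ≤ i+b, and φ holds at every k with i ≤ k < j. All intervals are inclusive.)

Evaluate at each i in [0,6]:
  i=0: ✗ (none in [1,1])
  i=1: ✓ (witness j=2)
  i=2: ✗ (none in [3,3])
  i=3: ✗ (none in [4,4])
  i=4: ✗ (none in [5,5])
  i=5: ✗ (none in [6,6])
  i=6: ✗ (none in [7,7])

1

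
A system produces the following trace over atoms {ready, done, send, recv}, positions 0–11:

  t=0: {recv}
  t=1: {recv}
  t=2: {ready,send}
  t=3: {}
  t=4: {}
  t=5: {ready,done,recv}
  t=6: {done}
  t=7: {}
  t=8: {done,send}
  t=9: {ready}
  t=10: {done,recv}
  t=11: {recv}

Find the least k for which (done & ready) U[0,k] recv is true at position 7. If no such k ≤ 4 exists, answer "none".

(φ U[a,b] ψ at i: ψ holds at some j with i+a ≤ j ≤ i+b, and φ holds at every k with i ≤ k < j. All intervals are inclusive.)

Need earliest j ≥ 7 with recv, and (done & ready) at every k in [7,j-1].
  j=7: rhs fails.
  j=8: rhs fails.
  j=9: rhs fails.
  j=10: rhs holds but lhs fails at k=7.
  j=11: rhs holds but lhs fails at k=7.
No witness within the range → none.

none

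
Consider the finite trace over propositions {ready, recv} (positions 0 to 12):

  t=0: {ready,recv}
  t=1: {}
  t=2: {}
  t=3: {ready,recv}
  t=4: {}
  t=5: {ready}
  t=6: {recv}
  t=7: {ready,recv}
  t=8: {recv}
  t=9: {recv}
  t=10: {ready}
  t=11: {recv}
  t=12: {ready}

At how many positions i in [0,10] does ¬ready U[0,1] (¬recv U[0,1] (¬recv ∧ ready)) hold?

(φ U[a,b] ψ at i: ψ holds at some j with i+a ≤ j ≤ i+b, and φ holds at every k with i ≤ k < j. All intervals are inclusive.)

Evaluate at each i in [0,10]:
  i=0: ✗ (no rhs in [0,1])
  i=1: ✗ (no rhs in [1,2])
  i=2: ✗ (no rhs in [2,3])
  i=3: ✗ (lhs fails at k=3 before rhs at j=4)
  i=4: ✓ (rhs at j=4)
  i=5: ✓ (rhs at j=5)
  i=6: ✗ (no rhs in [6,7])
  i=7: ✗ (no rhs in [7,8])
  i=8: ✗ (no rhs in [8,9])
  i=9: ✓ (rhs at j=10; lhs holds on [9,9])
  i=10: ✓ (rhs at j=10)
Positions where it holds: {4, 5, 9, 10} → 4.

4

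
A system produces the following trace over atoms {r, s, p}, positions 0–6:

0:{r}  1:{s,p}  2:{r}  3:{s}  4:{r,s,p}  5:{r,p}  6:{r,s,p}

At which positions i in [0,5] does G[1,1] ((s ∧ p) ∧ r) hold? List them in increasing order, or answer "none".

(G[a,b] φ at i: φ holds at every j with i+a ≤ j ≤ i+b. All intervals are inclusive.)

Evaluate at each i in [0,5]:
  i=0: ✗ (fails at j=1)
  i=1: ✗ (fails at j=2)
  i=2: ✗ (fails at j=3)
  i=3: ✓ (all of [4,4])
  i=4: ✗ (fails at j=5)
  i=5: ✓ (all of [6,6])

3, 5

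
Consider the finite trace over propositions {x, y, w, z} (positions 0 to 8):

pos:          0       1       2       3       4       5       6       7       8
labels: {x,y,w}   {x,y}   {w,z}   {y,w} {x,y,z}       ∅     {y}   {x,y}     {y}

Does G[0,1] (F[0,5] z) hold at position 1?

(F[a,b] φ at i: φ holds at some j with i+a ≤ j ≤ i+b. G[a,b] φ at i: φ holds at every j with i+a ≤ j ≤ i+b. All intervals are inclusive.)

Yes

Check F[0,5] z at every j in [1,2]:
  j=1: holds (witness at 2)
  j=2: holds (witness at 2)
All positions satisfy it → formula holds.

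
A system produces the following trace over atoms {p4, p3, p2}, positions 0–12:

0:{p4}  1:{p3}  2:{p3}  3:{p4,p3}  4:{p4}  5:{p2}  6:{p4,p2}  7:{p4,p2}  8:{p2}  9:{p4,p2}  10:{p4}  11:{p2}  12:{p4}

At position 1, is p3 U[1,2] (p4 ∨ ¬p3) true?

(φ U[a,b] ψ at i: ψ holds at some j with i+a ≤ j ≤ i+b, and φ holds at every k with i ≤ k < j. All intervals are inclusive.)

Yes

Need some j in [2,3] with (p4 ∨ ¬p3), and p3 at every k in [1,j-1].
  j=2: (p4 ∨ ¬p3) false.
  j=3: (p4 ∨ ¬p3) holds; p3 holds at every k in [1,2] → satisfied.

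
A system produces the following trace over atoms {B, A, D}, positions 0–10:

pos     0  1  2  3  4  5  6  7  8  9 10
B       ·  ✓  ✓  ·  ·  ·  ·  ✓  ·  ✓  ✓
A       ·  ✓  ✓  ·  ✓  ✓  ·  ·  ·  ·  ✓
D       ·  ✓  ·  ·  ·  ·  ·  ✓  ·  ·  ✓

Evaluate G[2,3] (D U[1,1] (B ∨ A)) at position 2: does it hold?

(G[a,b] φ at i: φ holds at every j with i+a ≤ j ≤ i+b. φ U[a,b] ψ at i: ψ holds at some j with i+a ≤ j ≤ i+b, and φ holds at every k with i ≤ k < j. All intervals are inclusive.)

Does not hold

Check (D U[1,1] (B ∨ A)) at every j in [4,5]:
  j=4: fails
  j=5: fails
Fails at j=4 → formula fails.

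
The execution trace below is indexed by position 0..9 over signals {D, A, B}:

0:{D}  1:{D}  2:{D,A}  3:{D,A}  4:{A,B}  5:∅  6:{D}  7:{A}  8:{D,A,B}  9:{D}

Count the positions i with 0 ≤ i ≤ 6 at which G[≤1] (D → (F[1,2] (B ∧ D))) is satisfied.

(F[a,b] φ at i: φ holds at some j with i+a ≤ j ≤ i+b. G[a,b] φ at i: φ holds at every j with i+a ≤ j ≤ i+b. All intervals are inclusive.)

3

Evaluate at each i in [0,6]:
  i=0: ✗ (fails at j=0)
  i=1: ✗ (fails at j=1)
  i=2: ✗ (fails at j=2)
  i=3: ✗ (fails at j=3)
  i=4: ✓ (all of [4,5])
  i=5: ✓ (all of [5,6])
  i=6: ✓ (all of [6,7])
Positions where it holds: {4, 5, 6} → 3.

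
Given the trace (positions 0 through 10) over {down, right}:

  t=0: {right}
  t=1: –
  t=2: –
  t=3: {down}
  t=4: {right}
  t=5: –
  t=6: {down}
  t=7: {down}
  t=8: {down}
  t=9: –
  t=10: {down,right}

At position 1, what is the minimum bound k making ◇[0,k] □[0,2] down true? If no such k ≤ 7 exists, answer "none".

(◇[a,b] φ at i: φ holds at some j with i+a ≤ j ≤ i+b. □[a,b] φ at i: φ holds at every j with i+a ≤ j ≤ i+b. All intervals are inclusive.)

Scan j = 1,2,… for □[0,2] down:
  j=1: fails
  j=2: fails
  j=3: fails
  j=4: fails
  j=5: fails
  j=6: holds
First hit at j=6, so smallest k = 6-1 = 5.

5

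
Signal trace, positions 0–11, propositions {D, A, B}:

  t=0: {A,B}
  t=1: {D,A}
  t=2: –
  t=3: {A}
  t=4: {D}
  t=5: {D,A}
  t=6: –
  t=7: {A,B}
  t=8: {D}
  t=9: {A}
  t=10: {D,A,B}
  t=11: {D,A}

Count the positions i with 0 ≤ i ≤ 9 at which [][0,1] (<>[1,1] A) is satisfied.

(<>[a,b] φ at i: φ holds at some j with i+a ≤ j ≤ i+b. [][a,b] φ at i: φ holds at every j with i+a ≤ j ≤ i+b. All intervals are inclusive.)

Evaluate at each i in [0,9]:
  i=0: ✗ (fails at j=1)
  i=1: ✗ (fails at j=1)
  i=2: ✗ (fails at j=3)
  i=3: ✗ (fails at j=3)
  i=4: ✗ (fails at j=5)
  i=5: ✗ (fails at j=5)
  i=6: ✗ (fails at j=7)
  i=7: ✗ (fails at j=7)
  i=8: ✓ (all of [8,9])
  i=9: ✓ (all of [9,10])
Positions where it holds: {8, 9} → 2.

2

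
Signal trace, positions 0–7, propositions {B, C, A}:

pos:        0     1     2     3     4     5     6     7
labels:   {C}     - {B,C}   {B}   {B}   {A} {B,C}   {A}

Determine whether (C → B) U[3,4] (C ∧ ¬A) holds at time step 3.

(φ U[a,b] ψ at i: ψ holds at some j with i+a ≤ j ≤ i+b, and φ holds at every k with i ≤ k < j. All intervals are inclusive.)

Holds

Need some j in [6,7] with (C ∧ ¬A), and (C → B) at every k in [3,j-1].
  j=6: (C ∧ ¬A) holds; (C → B) holds at every k in [3,5] → satisfied.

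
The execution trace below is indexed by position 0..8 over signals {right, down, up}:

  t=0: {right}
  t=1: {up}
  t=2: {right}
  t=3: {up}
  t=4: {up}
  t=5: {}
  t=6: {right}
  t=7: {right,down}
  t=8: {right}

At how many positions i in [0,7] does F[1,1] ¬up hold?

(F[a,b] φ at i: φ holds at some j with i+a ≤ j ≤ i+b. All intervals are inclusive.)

Evaluate at each i in [0,7]:
  i=0: ✗ (none in [1,1])
  i=1: ✓ (witness j=2)
  i=2: ✗ (none in [3,3])
  i=3: ✗ (none in [4,4])
  i=4: ✓ (witness j=5)
  i=5: ✓ (witness j=6)
  i=6: ✓ (witness j=7)
  i=7: ✓ (witness j=8)
Positions where it holds: {1, 4, 5, 6, 7} → 5.

5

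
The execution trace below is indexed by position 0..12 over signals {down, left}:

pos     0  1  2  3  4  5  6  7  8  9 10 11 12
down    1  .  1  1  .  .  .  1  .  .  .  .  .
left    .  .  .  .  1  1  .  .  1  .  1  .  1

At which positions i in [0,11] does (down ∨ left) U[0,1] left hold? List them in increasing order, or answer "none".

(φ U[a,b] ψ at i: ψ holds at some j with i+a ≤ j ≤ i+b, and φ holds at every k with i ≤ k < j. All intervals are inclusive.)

3, 4, 5, 7, 8, 10

Evaluate at each i in [0,11]:
  i=0: ✗ (no rhs in [0,1])
  i=1: ✗ (no rhs in [1,2])
  i=2: ✗ (no rhs in [2,3])
  i=3: ✓ (rhs at j=4; lhs holds on [3,3])
  i=4: ✓ (rhs at j=4)
  i=5: ✓ (rhs at j=5)
  i=6: ✗ (no rhs in [6,7])
  i=7: ✓ (rhs at j=8; lhs holds on [7,7])
  i=8: ✓ (rhs at j=8)
  i=9: ✗ (lhs fails at k=9 before rhs at j=10)
  i=10: ✓ (rhs at j=10)
  i=11: ✗ (lhs fails at k=11 before rhs at j=12)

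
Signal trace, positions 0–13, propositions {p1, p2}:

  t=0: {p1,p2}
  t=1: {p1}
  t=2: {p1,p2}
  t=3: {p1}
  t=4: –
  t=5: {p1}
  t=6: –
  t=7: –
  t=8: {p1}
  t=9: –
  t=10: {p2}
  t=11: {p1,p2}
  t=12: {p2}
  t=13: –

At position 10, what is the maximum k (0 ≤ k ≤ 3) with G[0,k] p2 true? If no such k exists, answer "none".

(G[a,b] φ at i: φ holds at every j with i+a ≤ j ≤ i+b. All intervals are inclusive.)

2

p2 must hold from j=10 onward; find where it first fails.
  j=10: holds
  j=11: holds
  j=12: holds
  j=13: fails
Holds on [10,12], so largest k = 2.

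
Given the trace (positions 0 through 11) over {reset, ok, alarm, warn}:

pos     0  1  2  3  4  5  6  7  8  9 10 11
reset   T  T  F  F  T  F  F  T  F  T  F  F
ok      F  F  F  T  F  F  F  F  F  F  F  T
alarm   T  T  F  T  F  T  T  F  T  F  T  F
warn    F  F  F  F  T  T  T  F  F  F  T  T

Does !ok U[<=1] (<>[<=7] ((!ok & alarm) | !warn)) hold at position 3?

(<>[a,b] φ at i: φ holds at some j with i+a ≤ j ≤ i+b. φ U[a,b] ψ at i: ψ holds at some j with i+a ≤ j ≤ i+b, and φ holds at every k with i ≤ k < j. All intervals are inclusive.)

True

Need some j in [3,4] with <>[<=7] ((!ok & alarm) | !warn), and !ok at every k in [3,j-1].
  j=3: <>[<=7] ((!ok & alarm) | !warn) holds; no prefix to check → satisfied.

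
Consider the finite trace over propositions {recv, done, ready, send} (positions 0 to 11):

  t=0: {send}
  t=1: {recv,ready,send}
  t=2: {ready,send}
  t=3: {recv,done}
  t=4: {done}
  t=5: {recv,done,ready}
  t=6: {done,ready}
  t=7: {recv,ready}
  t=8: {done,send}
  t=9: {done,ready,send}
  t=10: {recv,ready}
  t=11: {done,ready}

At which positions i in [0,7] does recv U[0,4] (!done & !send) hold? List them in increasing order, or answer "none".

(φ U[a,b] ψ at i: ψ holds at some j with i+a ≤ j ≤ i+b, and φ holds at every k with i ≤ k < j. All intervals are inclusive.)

7

Evaluate at each i in [0,7]:
  i=0: ✗ (no rhs in [0,4])
  i=1: ✗ (no rhs in [1,5])
  i=2: ✗ (no rhs in [2,6])
  i=3: ✗ (lhs fails at k=4 before rhs at j=7)
  i=4: ✗ (lhs fails at k=4 before rhs at j=7)
  i=5: ✗ (lhs fails at k=6 before rhs at j=7)
  i=6: ✗ (lhs fails at k=6 before rhs at j=7)
  i=7: ✓ (rhs at j=7)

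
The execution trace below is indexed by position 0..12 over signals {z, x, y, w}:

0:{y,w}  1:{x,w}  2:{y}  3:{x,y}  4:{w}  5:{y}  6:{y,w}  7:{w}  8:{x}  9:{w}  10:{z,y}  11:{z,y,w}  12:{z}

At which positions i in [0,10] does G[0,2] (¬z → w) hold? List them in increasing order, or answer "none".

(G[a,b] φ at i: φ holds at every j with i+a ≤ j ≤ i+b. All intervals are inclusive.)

9, 10

Evaluate at each i in [0,10]:
  i=0: ✗ (fails at j=2)
  i=1: ✗ (fails at j=2)
  i=2: ✗ (fails at j=2)
  i=3: ✗ (fails at j=3)
  i=4: ✗ (fails at j=5)
  i=5: ✗ (fails at j=5)
  i=6: ✗ (fails at j=8)
  i=7: ✗ (fails at j=8)
  i=8: ✗ (fails at j=8)
  i=9: ✓ (all of [9,11])
  i=10: ✓ (all of [10,12])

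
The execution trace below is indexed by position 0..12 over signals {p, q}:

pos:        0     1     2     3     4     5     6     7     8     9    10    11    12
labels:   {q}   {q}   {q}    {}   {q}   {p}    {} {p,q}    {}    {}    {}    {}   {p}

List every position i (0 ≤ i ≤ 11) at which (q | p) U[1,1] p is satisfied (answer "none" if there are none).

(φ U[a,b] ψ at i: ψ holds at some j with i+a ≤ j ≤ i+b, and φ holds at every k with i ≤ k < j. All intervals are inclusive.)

4

Evaluate at each i in [0,11]:
  i=0: ✗ (no rhs in [1,1])
  i=1: ✗ (no rhs in [2,2])
  i=2: ✗ (no rhs in [3,3])
  i=3: ✗ (no rhs in [4,4])
  i=4: ✓ (rhs at j=5; lhs holds on [4,4])
  i=5: ✗ (no rhs in [6,6])
  i=6: ✗ (lhs fails at k=6 before rhs at j=7)
  i=7: ✗ (no rhs in [8,8])
  i=8: ✗ (no rhs in [9,9])
  i=9: ✗ (no rhs in [10,10])
  i=10: ✗ (no rhs in [11,11])
  i=11: ✗ (lhs fails at k=11 before rhs at j=12)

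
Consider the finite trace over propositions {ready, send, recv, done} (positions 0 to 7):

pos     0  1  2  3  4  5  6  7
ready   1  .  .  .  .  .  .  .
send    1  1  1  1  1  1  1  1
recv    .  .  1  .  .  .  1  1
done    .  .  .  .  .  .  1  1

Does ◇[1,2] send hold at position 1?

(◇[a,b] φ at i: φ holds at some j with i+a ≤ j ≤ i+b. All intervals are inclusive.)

Holds

Check send at each j in [2,3]:
  j=2: true
  j=3: true
Found at j=2 → formula holds.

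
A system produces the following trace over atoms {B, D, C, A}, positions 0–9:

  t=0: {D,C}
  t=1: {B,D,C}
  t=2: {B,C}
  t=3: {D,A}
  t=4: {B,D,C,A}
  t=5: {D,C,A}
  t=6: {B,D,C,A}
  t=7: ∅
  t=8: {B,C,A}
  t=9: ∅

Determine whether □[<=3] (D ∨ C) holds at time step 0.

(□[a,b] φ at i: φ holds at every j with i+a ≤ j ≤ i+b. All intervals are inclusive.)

Holds

Check (D ∨ C) at every j in [0,3]:
  j=0: true
  j=1: true
  j=2: true
  j=3: true
All positions satisfy it → formula holds.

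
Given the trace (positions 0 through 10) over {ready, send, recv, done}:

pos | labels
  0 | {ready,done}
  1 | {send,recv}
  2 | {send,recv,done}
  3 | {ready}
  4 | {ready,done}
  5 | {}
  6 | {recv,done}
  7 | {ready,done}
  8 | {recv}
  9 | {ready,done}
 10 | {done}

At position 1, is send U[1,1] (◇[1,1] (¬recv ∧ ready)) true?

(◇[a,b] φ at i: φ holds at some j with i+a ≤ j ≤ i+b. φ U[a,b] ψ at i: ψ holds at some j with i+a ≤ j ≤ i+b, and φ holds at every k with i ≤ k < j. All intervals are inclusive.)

True

Need some j in [2,2] with ◇[1,1] (¬recv ∧ ready), and send at every k in [1,j-1].
  j=2: ◇[1,1] (¬recv ∧ ready) holds; send holds at every k in [1,1] → satisfied.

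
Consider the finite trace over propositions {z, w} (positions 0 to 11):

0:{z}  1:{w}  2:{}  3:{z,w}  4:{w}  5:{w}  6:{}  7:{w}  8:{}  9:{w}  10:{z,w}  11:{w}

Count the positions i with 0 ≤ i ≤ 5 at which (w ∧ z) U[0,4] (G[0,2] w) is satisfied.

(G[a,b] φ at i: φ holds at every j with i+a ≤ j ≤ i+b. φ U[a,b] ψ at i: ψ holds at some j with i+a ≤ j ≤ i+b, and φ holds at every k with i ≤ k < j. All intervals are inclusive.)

Evaluate at each i in [0,5]:
  i=0: ✗ (lhs fails at k=0 before rhs at j=3)
  i=1: ✗ (lhs fails at k=1 before rhs at j=3)
  i=2: ✗ (lhs fails at k=2 before rhs at j=3)
  i=3: ✓ (rhs at j=3)
  i=4: ✗ (no rhs in [4,8])
  i=5: ✗ (lhs fails at k=5 before rhs at j=9)
Positions where it holds: {3} → 1.

1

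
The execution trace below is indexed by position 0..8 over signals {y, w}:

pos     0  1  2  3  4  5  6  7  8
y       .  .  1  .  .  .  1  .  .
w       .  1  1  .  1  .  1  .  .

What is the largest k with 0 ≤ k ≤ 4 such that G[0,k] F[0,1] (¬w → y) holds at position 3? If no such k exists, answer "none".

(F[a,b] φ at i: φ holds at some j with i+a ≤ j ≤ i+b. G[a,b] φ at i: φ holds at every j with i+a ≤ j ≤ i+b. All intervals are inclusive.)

3

F[0,1] (¬w → y) must hold from j=3 onward; find where it first fails.
  j=3: holds
  j=4: holds
  j=5: holds
  j=6: holds
  j=7: fails
Holds on [3,6], so largest k = 3.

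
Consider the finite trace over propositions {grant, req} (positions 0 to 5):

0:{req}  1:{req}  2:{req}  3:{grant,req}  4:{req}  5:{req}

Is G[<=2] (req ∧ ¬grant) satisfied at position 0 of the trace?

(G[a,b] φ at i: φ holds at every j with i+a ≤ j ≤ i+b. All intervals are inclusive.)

Yes

Check (req ∧ ¬grant) at every j in [0,2]:
  j=0: true
  j=1: true
  j=2: true
All positions satisfy it → formula holds.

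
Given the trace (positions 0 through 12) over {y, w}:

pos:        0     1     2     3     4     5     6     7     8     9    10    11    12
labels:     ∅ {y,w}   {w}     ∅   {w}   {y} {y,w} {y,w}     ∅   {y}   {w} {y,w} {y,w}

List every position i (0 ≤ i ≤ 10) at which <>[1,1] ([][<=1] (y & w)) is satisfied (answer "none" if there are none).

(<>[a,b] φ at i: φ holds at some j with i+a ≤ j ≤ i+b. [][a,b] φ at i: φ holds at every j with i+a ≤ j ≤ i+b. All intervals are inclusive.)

5, 10

Evaluate at each i in [0,10]:
  i=0: ✗ (none in [1,1])
  i=1: ✗ (none in [2,2])
  i=2: ✗ (none in [3,3])
  i=3: ✗ (none in [4,4])
  i=4: ✗ (none in [5,5])
  i=5: ✓ (witness j=6)
  i=6: ✗ (none in [7,7])
  i=7: ✗ (none in [8,8])
  i=8: ✗ (none in [9,9])
  i=9: ✗ (none in [10,10])
  i=10: ✓ (witness j=11)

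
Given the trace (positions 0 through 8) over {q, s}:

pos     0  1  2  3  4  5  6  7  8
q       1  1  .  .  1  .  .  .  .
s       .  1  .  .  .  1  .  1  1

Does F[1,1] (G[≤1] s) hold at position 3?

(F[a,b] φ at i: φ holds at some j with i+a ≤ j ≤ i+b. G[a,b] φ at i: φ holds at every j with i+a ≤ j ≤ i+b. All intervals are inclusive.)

Does not hold

Check G[≤1] s at each j in [4,4]:
  j=4: fails at 4
No position in the window satisfies it → formula fails.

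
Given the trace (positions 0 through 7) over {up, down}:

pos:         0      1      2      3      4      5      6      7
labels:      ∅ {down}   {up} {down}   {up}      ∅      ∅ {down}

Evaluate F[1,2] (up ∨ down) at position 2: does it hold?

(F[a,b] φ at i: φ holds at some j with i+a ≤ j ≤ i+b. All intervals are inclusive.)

Check (up ∨ down) at each j in [3,4]:
  j=3: true
  j=4: true
Found at j=3 → formula holds.

Holds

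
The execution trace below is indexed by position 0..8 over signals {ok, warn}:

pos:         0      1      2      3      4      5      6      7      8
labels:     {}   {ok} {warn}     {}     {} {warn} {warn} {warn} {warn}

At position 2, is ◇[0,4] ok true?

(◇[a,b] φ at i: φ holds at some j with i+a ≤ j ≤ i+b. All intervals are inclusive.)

No

Check ok at each j in [2,6]:
  j=2: false
  j=3: false
  j=4: false
  j=5: false
  j=6: false
No position in the window satisfies it → formula fails.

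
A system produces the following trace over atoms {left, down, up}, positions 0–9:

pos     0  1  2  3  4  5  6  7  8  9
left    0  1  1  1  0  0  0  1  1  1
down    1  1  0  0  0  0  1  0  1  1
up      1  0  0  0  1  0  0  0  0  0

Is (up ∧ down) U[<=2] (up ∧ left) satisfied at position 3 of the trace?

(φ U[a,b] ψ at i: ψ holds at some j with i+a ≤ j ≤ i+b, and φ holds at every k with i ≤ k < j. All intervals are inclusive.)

Need some j in [3,5] with (up ∧ left), and (up ∧ down) at every k in [3,j-1].
  j=3: (up ∧ left) false.
  j=4: (up ∧ left) false.
  j=5: (up ∧ left) false.
No j in the window works → until fails.

No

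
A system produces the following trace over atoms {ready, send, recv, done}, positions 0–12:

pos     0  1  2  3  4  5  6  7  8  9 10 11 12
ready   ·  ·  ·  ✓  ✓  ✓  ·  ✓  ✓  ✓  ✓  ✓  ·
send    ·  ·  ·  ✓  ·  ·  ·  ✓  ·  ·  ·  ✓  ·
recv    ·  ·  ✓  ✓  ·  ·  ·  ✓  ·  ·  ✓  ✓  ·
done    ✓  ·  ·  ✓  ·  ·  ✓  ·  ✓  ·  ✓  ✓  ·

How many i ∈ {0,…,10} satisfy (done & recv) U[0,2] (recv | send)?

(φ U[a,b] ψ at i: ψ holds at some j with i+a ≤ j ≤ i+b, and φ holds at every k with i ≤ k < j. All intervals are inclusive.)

4

Evaluate at each i in [0,10]:
  i=0: ✗ (lhs fails at k=0 before rhs at j=2)
  i=1: ✗ (lhs fails at k=1 before rhs at j=2)
  i=2: ✓ (rhs at j=2)
  i=3: ✓ (rhs at j=3)
  i=4: ✗ (no rhs in [4,6])
  i=5: ✗ (lhs fails at k=5 before rhs at j=7)
  i=6: ✗ (lhs fails at k=6 before rhs at j=7)
  i=7: ✓ (rhs at j=7)
  i=8: ✗ (lhs fails at k=8 before rhs at j=10)
  i=9: ✗ (lhs fails at k=9 before rhs at j=10)
  i=10: ✓ (rhs at j=10)
Positions where it holds: {2, 3, 7, 10} → 4.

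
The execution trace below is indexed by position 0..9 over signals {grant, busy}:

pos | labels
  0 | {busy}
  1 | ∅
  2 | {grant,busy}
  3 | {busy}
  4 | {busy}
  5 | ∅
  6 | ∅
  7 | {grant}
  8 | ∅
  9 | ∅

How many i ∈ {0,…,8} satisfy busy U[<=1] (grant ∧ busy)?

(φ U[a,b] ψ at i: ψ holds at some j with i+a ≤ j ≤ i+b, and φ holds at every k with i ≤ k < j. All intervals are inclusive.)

Evaluate at each i in [0,8]:
  i=0: ✗ (no rhs in [0,1])
  i=1: ✗ (lhs fails at k=1 before rhs at j=2)
  i=2: ✓ (rhs at j=2)
  i=3: ✗ (no rhs in [3,4])
  i=4: ✗ (no rhs in [4,5])
  i=5: ✗ (no rhs in [5,6])
  i=6: ✗ (no rhs in [6,7])
  i=7: ✗ (no rhs in [7,8])
  i=8: ✗ (no rhs in [8,9])
Positions where it holds: {2} → 1.

1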